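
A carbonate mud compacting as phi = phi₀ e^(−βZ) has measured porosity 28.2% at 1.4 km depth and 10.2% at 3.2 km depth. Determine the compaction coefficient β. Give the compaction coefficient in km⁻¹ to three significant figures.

Athy: phi(Z) = phi₀ e^(−βZ) ⇒ phi₁/phi₂ = e^{β(Z₂−Z₁)} ⇒ β = ln(phi₁/phi₂)/(Z₂−Z₁)
β = ln(0.282/0.102) / (3.2 − 1.4) = ln(2.765) / 1.8 = 1.0169 / 1.8 = 0.565 km⁻¹

0.565 km⁻¹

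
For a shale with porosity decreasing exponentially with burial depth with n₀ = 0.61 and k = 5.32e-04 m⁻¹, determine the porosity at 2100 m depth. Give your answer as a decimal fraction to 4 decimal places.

Working in km (1 km = 1000 m; k in km⁻¹ = k in m⁻¹ × 1000):
n = n₀·exp(−k·d) = 0.61 × exp(−0.532 × 2.1) = 0.61 × exp(−1.117)
  = 0.61 × 0.3272 = 0.1996

0.1996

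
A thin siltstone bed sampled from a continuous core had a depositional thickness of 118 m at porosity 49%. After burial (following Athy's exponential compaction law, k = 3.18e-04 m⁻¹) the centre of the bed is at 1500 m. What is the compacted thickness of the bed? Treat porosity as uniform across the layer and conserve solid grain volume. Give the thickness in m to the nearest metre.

Working in km (1 km = 1000 m; k in km⁻¹ = k in m⁻¹ × 1000):
Porosity at 1.5 km: φ = 0.49·exp(−0.318×1.5) = 0.3041
Solid-volume conservation: h(1−φ) = h₀(1−φ₀) ⇒ h = h₀·(1−φ₀)/(1−φ)
h = 0.118 × (1 − 0.49)/(1 − 0.3041) = 0.118 × 0.7329 = 0.0865 km

86 m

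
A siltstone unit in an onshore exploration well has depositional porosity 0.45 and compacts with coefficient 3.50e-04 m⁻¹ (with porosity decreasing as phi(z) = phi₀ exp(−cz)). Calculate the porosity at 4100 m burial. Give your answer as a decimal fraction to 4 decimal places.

0.1072

Working in km (1 km = 1000 m; c in km⁻¹ = c in m⁻¹ × 1000):
phi = phi₀·exp(−c·z) = 0.45 × exp(−0.35 × 4.1) = 0.45 × exp(−1.435)
  = 0.45 × 0.2381 = 0.1072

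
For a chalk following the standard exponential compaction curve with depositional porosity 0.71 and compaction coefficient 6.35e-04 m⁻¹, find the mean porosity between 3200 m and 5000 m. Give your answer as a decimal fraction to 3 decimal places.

Working in km (1 km = 1000 m; c in km⁻¹ = c in m⁻¹ × 1000):
⟨n⟩ = (1/(z₂−z₁)) ∫ n₀ e^(−cz) dz = n₀·(e^(−c·z₁) − e^(−c·z₂)) / (c·(z₂−z₁))
e^(−0.635×3.2) = 0.1311; e^(−0.635×5) = 0.0418
⟨n⟩ = 0.71 × (0.1311 − 0.0418) / (0.635 × 1.8) = 0.71 × 0.0781 = 0.0555

0.055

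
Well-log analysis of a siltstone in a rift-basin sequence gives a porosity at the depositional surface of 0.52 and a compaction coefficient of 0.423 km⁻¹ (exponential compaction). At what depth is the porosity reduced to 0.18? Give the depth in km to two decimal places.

Invert Athy's law: Z = ln(φ₀/φ) / β
Z = ln(0.52/0.18) / 0.423 = ln(2.889) / 0.423 = 1.0609 / 0.423 = 2.508 km

2.51 km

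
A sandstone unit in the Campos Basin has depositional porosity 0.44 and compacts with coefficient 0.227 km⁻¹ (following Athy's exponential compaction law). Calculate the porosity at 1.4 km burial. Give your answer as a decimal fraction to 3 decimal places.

0.320

n = n₀·exp(−k·Z) = 0.44 × exp(−0.227 × 1.4) = 0.44 × exp(−0.3178)
  = 0.44 × 0.7277 = 0.3202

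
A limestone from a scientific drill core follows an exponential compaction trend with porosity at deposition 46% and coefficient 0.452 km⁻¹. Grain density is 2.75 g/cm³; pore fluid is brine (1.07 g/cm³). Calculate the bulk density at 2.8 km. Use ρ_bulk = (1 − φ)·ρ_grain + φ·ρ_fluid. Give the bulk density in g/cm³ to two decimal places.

2.53 g/cm³

Porosity at depth: φ = 0.46·exp(−0.452×2.8) = 0.46×0.2821 = 0.1298
Bulk density: ρ_b = (1−φ)ρ_g + φ·ρ_f = 0.8702×2.75 + 0.1298×1.07
       = 2.393 + 0.139 = 2.532 g/cm³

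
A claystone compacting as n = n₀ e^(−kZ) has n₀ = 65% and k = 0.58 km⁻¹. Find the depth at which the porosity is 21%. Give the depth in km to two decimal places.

Invert Athy's law: Z = ln(n₀/n) / k
Z = ln(0.65/0.21) / 0.58 = ln(3.095) / 0.58 = 1.1299 / 0.58 = 1.948 km

1.95 km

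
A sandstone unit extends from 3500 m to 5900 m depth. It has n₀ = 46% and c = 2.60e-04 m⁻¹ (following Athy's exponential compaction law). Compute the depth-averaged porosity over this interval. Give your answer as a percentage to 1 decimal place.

Working in km (1 km = 1000 m; c in km⁻¹ = c in m⁻¹ × 1000):
⟨n⟩ = (1/(Z₂−Z₁)) ∫ n₀ e^(−cZ) dZ = n₀·(e^(−c·Z₁) − e^(−c·Z₂)) / (c·(Z₂−Z₁))
e^(−0.26×3.5) = 0.4025; e^(−0.26×5.9) = 0.2157
⟨n⟩ = 0.46 × (0.4025 − 0.2157) / (0.26 × 2.4) = 0.46 × 0.2994 = 0.1377

13.8%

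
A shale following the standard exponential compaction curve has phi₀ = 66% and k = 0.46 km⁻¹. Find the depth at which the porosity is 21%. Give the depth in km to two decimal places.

2.49 km

Invert Athy's law: z = ln(phi₀/phi) / k
z = ln(0.66/0.21) / 0.46 = ln(3.143) / 0.46 = 1.1451 / 0.46 = 2.489 km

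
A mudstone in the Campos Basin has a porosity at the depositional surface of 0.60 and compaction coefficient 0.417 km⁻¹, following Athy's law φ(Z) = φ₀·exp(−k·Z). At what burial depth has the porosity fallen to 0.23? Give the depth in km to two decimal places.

Invert Athy's law: Z = ln(φ₀/φ) / k
Z = ln(0.6/0.23) / 0.417 = ln(2.609) / 0.417 = 0.9589 / 0.417 = 2.299 km

2.30 km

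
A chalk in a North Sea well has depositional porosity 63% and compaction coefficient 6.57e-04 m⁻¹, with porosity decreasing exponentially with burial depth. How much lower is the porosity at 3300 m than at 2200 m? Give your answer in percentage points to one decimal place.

Working in km (1 km = 1000 m; k in km⁻¹ = k in m⁻¹ × 1000):
phi(2.2) = 0.63·e^(−0.657×2.2) = 0.1485
phi(3.3) = 0.63·e^(−0.657×3.3) = 0.0721
Δphi = 0.1485 − 0.0721 = 0.0764

7.6 percentage points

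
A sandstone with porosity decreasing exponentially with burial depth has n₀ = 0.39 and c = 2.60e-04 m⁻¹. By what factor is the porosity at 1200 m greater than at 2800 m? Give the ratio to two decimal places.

1.52

Working in km (1 km = 1000 m; c in km⁻¹ = c in m⁻¹ × 1000):
n(Z₁)/n(Z₂) = e^(−c·Z₁)/e^(−c·Z₂) = e^{c(Z₂−Z₁)}
= exp(0.26 × 1.6) = exp(0.416) = 1.5159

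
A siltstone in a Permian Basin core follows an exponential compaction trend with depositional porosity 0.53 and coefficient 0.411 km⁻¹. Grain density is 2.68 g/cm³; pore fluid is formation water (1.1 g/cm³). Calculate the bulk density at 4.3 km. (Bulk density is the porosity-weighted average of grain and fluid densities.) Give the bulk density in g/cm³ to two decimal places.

Porosity at depth: n = 0.53·exp(−0.411×4.3) = 0.53×0.1708 = 0.0905
Bulk density: ρ_b = (1−n)ρ_g + n·ρ_f = 0.9095×2.68 + 0.0905×1.1
       = 2.437 + 0.100 = 2.537 g/cm³

2.54 g/cm³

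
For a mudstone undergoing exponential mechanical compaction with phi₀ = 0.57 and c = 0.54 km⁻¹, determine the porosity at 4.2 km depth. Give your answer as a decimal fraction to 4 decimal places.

phi = phi₀·exp(−c·d) = 0.57 × exp(−0.54 × 4.2) = 0.57 × exp(−2.268)
  = 0.57 × 0.1035 = 0.0590

0.0590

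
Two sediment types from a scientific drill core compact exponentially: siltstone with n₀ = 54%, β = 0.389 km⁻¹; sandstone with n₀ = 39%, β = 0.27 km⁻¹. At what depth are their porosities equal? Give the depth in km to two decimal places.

2.73 km

Set n₀ₐ e^(−βₐz) = n₀ᵦ e^(−βᵦz) ⇒ ln(n₀ₐ/n₀ᵦ) = (βₐ − βᵦ)·z
z = ln(0.54/0.39) / (0.389 − 0.27) = 0.3254 / 0.119 = 2.735 km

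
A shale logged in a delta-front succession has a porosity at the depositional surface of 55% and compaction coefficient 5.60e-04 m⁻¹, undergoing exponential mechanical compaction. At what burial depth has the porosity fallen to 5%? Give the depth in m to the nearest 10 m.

Working in km (1 km = 1000 m; c in km⁻¹ = c in m⁻¹ × 1000):
Invert Athy's law: z = ln(n₀/n) / c
z = ln(0.55/0.05) / 0.56 = ln(11) / 0.56 = 2.3979 / 0.56 = 4.282 km

4280 m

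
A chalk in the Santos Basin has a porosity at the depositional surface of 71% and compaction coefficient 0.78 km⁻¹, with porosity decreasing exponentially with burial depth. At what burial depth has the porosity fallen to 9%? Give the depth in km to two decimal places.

Invert Athy's law: Z = ln(φ₀/φ) / k
Z = ln(0.71/0.09) / 0.78 = ln(7.889) / 0.78 = 2.0655 / 0.78 = 2.648 km

2.65 km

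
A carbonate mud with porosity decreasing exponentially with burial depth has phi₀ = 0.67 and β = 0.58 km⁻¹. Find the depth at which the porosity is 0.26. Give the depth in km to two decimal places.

1.63 km

Invert Athy's law: Z = ln(phi₀/phi) / β
Z = ln(0.67/0.26) / 0.58 = ln(2.577) / 0.58 = 0.9466 / 0.58 = 1.632 km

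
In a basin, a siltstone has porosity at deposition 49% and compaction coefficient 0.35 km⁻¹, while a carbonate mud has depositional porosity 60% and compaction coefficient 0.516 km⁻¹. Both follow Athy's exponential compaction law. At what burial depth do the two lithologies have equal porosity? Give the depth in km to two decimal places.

Set φ₀ₐ e^(−cₐz) = φ₀ᵦ e^(−cᵦz) ⇒ ln(φ₀ₐ/φ₀ᵦ) = (cₐ − cᵦ)·z
z = ln(0.49/0.6) / (0.35 − 0.516) = -0.2025 / -0.166 = 1.220 km

1.22 km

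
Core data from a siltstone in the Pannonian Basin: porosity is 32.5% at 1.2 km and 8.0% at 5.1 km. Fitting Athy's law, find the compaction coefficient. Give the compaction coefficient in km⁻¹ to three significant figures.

0.359 km⁻¹

Athy: phi(z) = phi₀ e^(−kz) ⇒ phi₁/phi₂ = e^{k(z₂−z₁)} ⇒ k = ln(phi₁/phi₂)/(z₂−z₁)
k = ln(0.325/0.08) / (5.1 − 1.2) = ln(4.062) / 3.9 = 1.4018 / 3.9 = 0.3594 km⁻¹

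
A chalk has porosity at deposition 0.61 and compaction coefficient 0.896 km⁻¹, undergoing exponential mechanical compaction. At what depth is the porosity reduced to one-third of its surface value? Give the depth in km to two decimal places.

1.23 km

n/n₀ = 1/3 ⇒ exp(−β·Z) = 1/3 ⇒ Z = ln(3) / β
Z = 1.0986 / 0.896 = 1.226 km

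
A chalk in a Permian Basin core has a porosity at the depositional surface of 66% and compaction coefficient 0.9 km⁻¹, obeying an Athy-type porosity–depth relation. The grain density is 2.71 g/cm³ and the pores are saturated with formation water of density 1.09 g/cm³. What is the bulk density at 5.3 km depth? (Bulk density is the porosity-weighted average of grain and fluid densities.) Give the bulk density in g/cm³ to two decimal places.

Porosity at depth: phi = 0.66·exp(−0.9×5.3) = 0.66×0.0085 = 0.0056
Bulk density: ρ_b = (1−phi)ρ_g + phi·ρ_f = 0.9944×2.71 + 0.0056×1.09
       = 2.695 + 0.006 = 2.701 g/cm³

2.70 g/cm³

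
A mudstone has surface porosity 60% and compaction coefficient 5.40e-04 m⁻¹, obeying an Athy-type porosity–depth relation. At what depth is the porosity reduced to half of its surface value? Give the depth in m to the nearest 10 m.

Working in km (1 km = 1000 m; β in km⁻¹ = β in m⁻¹ × 1000):
n/n₀ = 1/2 ⇒ exp(−β·z) = 1/2 ⇒ z = ln(2) / β
z = 0.6931 / 0.54 = 1.284 km

1280 m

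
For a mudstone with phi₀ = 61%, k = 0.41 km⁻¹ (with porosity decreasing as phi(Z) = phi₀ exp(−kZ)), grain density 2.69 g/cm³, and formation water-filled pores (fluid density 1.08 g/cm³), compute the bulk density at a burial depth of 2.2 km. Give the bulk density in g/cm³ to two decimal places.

Porosity at depth: phi = 0.61·exp(−0.41×2.2) = 0.61×0.4058 = 0.2475
Bulk density: ρ_b = (1−phi)ρ_g + phi·ρ_f = 0.7525×2.69 + 0.2475×1.08
       = 2.024 + 0.267 = 2.292 g/cm³

2.29 g/cm³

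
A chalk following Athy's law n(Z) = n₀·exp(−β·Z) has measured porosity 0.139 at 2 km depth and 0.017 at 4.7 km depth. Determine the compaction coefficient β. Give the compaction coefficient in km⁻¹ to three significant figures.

0.778 km⁻¹

Athy: n(Z) = n₀ e^(−βZ) ⇒ n₁/n₂ = e^{β(Z₂−Z₁)} ⇒ β = ln(n₁/n₂)/(Z₂−Z₁)
β = ln(0.139/0.017) / (4.7 − 2) = ln(8.176) / 2.7 = 2.1013 / 2.7 = 0.7782 km⁻¹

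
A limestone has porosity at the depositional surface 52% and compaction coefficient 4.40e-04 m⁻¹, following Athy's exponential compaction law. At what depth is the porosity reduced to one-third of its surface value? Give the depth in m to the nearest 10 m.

2500 m

Working in km (1 km = 1000 m; c in km⁻¹ = c in m⁻¹ × 1000):
phi/phi₀ = 1/3 ⇒ exp(−c·d) = 1/3 ⇒ d = ln(3) / c
d = 1.0986 / 0.44 = 2.497 km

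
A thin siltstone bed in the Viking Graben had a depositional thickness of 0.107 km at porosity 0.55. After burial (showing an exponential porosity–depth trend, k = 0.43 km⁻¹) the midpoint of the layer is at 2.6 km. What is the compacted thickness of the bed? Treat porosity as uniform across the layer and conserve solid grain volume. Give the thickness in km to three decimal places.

Porosity at 2.6 km: n = 0.55·exp(−0.43×2.6) = 0.1798
Solid-volume conservation: h(1−n) = h₀(1−n₀) ⇒ h = h₀·(1−n₀)/(1−n)
h = 0.107 × (1 − 0.55)/(1 − 0.1798) = 0.107 × 0.5487 = 0.0587 km

0.059 km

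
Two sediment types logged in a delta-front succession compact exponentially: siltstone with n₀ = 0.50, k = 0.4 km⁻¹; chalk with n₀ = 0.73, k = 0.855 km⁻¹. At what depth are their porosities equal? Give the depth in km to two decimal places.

0.83 km

Set n₀ₐ e^(−kₐZ) = n₀ᵦ e^(−kᵦZ) ⇒ ln(n₀ₐ/n₀ᵦ) = (kₐ − kᵦ)·Z
Z = ln(0.5/0.73) / (0.4 − 0.855) = -0.3784 / -0.455 = 0.832 km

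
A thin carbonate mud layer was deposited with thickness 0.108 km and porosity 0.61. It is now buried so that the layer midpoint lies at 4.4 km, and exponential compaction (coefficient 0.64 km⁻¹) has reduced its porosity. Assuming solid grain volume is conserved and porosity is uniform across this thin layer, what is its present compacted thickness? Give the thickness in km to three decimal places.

Porosity at 4.4 km: φ = 0.61·exp(−0.64×4.4) = 0.0365
Solid-volume conservation: h(1−φ) = h₀(1−φ₀) ⇒ h = h₀·(1−φ₀)/(1−φ)
h = 0.108 × (1 − 0.61)/(1 − 0.0365) = 0.108 × 0.4048 = 0.0437 km

0.044 km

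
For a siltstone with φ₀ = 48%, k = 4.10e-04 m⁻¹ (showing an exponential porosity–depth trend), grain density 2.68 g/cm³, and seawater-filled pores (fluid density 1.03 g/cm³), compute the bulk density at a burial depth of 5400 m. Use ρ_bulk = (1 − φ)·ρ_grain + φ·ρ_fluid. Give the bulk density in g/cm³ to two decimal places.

2.59 g/cm³

Working in km (1 km = 1000 m; k in km⁻¹ = k in m⁻¹ × 1000):
Porosity at depth: φ = 0.48·exp(−0.41×5.4) = 0.48×0.1093 = 0.0524
Bulk density: ρ_b = (1−φ)ρ_g + φ·ρ_f = 0.9476×2.68 + 0.0524×1.03
       = 2.539 + 0.054 = 2.593 g/cm³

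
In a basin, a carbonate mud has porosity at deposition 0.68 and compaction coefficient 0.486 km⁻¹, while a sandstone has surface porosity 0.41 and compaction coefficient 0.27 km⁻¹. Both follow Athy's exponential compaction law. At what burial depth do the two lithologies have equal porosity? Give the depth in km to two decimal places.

Set phi₀ₐ e^(−cₐd) = phi₀ᵦ e^(−cᵦd) ⇒ ln(phi₀ₐ/phi₀ᵦ) = (cₐ − cᵦ)·d
d = ln(0.68/0.41) / (0.486 − 0.27) = 0.5059 / 0.216 = 2.342 km

2.34 km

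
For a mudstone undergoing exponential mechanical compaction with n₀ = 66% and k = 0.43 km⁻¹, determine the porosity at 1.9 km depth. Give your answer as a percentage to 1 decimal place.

29.2%

n = n₀·exp(−k·z) = 0.66 × exp(−0.43 × 1.9) = 0.66 × exp(−0.817)
  = 0.66 × 0.4418 = 0.2916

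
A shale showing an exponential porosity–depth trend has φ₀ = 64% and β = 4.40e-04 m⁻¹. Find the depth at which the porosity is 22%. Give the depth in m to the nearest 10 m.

2430 m

Working in km (1 km = 1000 m; β in km⁻¹ = β in m⁻¹ × 1000):
Invert Athy's law: z = ln(φ₀/φ) / β
z = ln(0.64/0.22) / 0.44 = ln(2.909) / 0.44 = 1.0678 / 0.44 = 2.427 km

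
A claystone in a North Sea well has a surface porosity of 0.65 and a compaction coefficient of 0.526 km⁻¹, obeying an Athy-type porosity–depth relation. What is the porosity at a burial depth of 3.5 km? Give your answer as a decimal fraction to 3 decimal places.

0.103

φ = φ₀·exp(−c·z) = 0.65 × exp(−0.526 × 3.5) = 0.65 × exp(−1.841)
  = 0.65 × 0.1587 = 0.1031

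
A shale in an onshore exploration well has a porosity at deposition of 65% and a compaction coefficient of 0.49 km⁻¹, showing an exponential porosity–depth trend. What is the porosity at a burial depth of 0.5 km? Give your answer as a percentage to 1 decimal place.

50.9%

phi = phi₀·exp(−k·z) = 0.65 × exp(−0.49 × 0.5) = 0.65 × exp(−0.245)
  = 0.65 × 0.7827 = 0.5088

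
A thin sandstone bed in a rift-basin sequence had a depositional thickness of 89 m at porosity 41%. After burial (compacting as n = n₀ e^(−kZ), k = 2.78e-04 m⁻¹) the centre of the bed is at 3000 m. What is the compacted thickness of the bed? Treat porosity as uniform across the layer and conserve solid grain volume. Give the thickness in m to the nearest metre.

Working in km (1 km = 1000 m; k in km⁻¹ = k in m⁻¹ × 1000):
Porosity at 3 km: n = 0.41·exp(−0.278×3) = 0.1781
Solid-volume conservation: h(1−n) = h₀(1−n₀) ⇒ h = h₀·(1−n₀)/(1−n)
h = 0.089 × (1 − 0.41)/(1 − 0.1781) = 0.089 × 0.7178 = 0.0639 km

64 m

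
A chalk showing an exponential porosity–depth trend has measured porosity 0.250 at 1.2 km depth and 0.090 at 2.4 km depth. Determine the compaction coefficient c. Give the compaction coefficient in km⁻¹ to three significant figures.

Athy: φ(Z) = φ₀ e^(−cZ) ⇒ φ₁/φ₂ = e^{c(Z₂−Z₁)} ⇒ c = ln(φ₁/φ₂)/(Z₂−Z₁)
c = ln(0.25/0.09) / (2.4 − 1.2) = ln(2.778) / 1.2 = 1.0217 / 1.2 = 0.8514 km⁻¹

0.851 km⁻¹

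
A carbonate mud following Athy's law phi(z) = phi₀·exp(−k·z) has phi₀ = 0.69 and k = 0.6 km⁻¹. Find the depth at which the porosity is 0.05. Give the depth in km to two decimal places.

4.37 km

Invert Athy's law: z = ln(phi₀/phi) / k
z = ln(0.69/0.05) / 0.6 = ln(13.8) / 0.6 = 2.6247 / 0.6 = 4.374 km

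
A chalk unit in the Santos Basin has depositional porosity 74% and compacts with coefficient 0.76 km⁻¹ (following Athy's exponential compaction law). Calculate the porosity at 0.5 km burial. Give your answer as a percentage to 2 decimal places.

50.61%

phi = phi₀·exp(−k·Z) = 0.74 × exp(−0.76 × 0.5) = 0.74 × exp(−0.38)
  = 0.74 × 0.6839 = 0.5061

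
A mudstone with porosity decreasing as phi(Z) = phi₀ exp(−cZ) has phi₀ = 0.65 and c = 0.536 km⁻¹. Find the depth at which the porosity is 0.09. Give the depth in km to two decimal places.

Invert Athy's law: Z = ln(phi₀/phi) / c
Z = ln(0.65/0.09) / 0.536 = ln(7.222) / 0.536 = 1.9772 / 0.536 = 3.689 km

3.69 km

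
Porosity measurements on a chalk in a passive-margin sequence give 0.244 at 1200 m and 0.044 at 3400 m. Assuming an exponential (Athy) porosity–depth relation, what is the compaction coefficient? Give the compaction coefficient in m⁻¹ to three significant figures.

Working in km (1 km = 1000 m; k in km⁻¹ = k in m⁻¹ × 1000):
Athy: n(z) = n₀ e^(−kz) ⇒ n₁/n₂ = e^{k(z₂−z₁)} ⇒ k = ln(n₁/n₂)/(z₂−z₁)
k = ln(0.244/0.044) / (3.4 − 1.2) = ln(5.545) / 2.2 = 1.7130 / 2.2 = 0.7786 km⁻¹

0.000779 m⁻¹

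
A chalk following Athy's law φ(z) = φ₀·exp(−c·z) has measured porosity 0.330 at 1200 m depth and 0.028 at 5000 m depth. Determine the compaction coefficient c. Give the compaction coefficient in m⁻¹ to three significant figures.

0.000649 m⁻¹

Working in km (1 km = 1000 m; c in km⁻¹ = c in m⁻¹ × 1000):
Athy: φ(z) = φ₀ e^(−cz) ⇒ φ₁/φ₂ = e^{c(z₂−z₁)} ⇒ c = ln(φ₁/φ₂)/(z₂−z₁)
c = ln(0.33/0.028) / (5 − 1.2) = ln(11.79) / 3.8 = 2.4669 / 3.8 = 0.6492 km⁻¹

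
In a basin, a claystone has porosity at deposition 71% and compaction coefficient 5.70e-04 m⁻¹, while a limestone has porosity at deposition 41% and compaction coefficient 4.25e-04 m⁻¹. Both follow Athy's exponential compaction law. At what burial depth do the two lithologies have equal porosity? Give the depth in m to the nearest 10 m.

3790 m

Working in km (1 km = 1000 m; k in km⁻¹ = k in m⁻¹ × 1000):
Set n₀ₐ e^(−kₐd) = n₀ᵦ e^(−kᵦd) ⇒ ln(n₀ₐ/n₀ᵦ) = (kₐ − kᵦ)·d
d = ln(0.71/0.41) / (0.57 − 0.425) = 0.5491 / 0.145 = 3.787 km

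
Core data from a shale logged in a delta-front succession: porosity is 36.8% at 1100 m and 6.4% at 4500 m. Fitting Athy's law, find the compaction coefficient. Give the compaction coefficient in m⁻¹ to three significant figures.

Working in km (1 km = 1000 m; c in km⁻¹ = c in m⁻¹ × 1000):
Athy: n(z) = n₀ e^(−cz) ⇒ n₁/n₂ = e^{c(z₂−z₁)} ⇒ c = ln(n₁/n₂)/(z₂−z₁)
c = ln(0.368/0.064) / (4.5 − 1.1) = ln(5.75) / 3.4 = 1.7492 / 3.4 = 0.5145 km⁻¹

0.000514 m⁻¹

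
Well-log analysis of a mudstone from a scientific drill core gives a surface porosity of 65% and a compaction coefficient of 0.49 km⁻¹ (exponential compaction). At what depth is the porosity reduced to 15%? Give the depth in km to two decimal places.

Invert Athy's law: d = ln(phi₀/phi) / k
d = ln(0.65/0.15) / 0.49 = ln(4.333) / 0.49 = 1.4663 / 0.49 = 2.993 km

2.99 km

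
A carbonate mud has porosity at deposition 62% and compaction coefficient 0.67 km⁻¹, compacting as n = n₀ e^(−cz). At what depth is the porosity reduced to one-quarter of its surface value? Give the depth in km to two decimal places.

2.07 km

n/n₀ = 1/4 ⇒ exp(−c·z) = 1/4 ⇒ z = ln(4) / c
z = 1.3863 / 0.67 = 2.069 km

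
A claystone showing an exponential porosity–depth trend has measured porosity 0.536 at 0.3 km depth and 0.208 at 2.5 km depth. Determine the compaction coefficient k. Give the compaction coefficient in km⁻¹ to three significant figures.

0.430 km⁻¹

Athy: φ(Z) = φ₀ e^(−kZ) ⇒ φ₁/φ₂ = e^{k(Z₂−Z₁)} ⇒ k = ln(φ₁/φ₂)/(Z₂−Z₁)
k = ln(0.536/0.208) / (2.5 − 0.3) = ln(2.577) / 2.2 = 0.9466 / 2.2 = 0.4303 km⁻¹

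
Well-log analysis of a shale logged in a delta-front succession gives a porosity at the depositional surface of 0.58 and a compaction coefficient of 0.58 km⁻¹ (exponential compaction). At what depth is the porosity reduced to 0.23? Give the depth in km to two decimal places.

Invert Athy's law: z = ln(phi₀/phi) / β
z = ln(0.58/0.23) / 0.58 = ln(2.522) / 0.58 = 0.9249 / 0.58 = 1.595 km

1.59 km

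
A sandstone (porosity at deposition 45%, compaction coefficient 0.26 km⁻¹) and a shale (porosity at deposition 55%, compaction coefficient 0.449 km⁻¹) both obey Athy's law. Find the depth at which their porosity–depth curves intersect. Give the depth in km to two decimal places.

Set n₀ₐ e^(−cₐz) = n₀ᵦ e^(−cᵦz) ⇒ ln(n₀ₐ/n₀ᵦ) = (cₐ − cᵦ)·z
z = ln(0.45/0.55) / (0.26 − 0.449) = -0.2007 / -0.189 = 1.062 km

1.06 km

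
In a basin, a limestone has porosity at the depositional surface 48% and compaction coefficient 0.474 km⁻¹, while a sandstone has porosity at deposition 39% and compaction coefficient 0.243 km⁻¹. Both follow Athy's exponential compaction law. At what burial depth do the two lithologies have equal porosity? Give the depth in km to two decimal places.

0.90 km

Set phi₀ₐ e^(−βₐd) = phi₀ᵦ e^(−βᵦd) ⇒ ln(phi₀ₐ/phi₀ᵦ) = (βₐ − βᵦ)·d
d = ln(0.48/0.39) / (0.474 − 0.243) = 0.2076 / 0.231 = 0.899 km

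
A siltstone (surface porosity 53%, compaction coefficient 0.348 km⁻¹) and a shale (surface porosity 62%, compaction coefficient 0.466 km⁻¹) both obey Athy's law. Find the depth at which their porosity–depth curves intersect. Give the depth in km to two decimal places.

Set φ₀ₐ e^(−βₐd) = φ₀ᵦ e^(−βᵦd) ⇒ ln(φ₀ₐ/φ₀ᵦ) = (βₐ − βᵦ)·d
d = ln(0.53/0.62) / (0.348 − 0.466) = -0.1568 / -0.118 = 1.329 km

1.33 km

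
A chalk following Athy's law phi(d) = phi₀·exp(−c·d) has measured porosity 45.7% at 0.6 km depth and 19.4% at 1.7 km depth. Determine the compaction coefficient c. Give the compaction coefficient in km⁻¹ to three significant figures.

Athy: phi(d) = phi₀ e^(−cd) ⇒ phi₁/phi₂ = e^{c(d₂−d₁)} ⇒ c = ln(phi₁/phi₂)/(d₂−d₁)
c = ln(0.457/0.194) / (1.7 − 0.6) = ln(2.356) / 1.1 = 0.8568 / 1.1 = 0.7789 km⁻¹

0.779 km⁻¹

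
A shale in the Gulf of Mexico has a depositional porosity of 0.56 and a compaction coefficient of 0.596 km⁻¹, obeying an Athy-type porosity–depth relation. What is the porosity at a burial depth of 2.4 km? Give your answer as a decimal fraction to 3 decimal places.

0.134

n = n₀·exp(−k·d) = 0.56 × exp(−0.596 × 2.4) = 0.56 × exp(−1.43)
  = 0.56 × 0.2392 = 0.1340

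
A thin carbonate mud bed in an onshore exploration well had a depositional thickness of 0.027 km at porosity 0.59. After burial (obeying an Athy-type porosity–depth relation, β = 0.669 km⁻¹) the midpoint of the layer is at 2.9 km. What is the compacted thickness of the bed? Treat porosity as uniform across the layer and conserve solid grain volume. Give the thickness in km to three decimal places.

0.012 km

Porosity at 2.9 km: phi = 0.59·exp(−0.669×2.9) = 0.0848
Solid-volume conservation: h(1−phi) = h₀(1−phi₀) ⇒ h = h₀·(1−phi₀)/(1−phi)
h = 0.027 × (1 − 0.59)/(1 − 0.0848) = 0.027 × 0.4480 = 0.0121 km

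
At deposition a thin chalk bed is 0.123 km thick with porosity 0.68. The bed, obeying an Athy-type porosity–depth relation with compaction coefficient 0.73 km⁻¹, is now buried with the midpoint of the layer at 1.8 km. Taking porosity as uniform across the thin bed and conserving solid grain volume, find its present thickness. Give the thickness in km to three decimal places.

Porosity at 1.8 km: n = 0.68·exp(−0.73×1.8) = 0.1827
Solid-volume conservation: h(1−n) = h₀(1−n₀) ⇒ h = h₀·(1−n₀)/(1−n)
h = 0.123 × (1 − 0.68)/(1 − 0.1827) = 0.123 × 0.3916 = 0.0482 km

0.048 km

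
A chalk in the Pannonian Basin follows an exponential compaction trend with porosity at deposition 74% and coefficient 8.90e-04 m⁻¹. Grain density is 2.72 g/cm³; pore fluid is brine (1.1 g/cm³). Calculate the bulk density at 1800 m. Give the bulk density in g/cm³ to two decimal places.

2.48 g/cm³

Working in km (1 km = 1000 m; β in km⁻¹ = β in m⁻¹ × 1000):
Porosity at depth: n = 0.74·exp(−0.89×1.8) = 0.74×0.2015 = 0.1491
Bulk density: ρ_b = (1−n)ρ_g + n·ρ_f = 0.8509×2.72 + 0.1491×1.1
       = 2.314 + 0.164 = 2.478 g/cm³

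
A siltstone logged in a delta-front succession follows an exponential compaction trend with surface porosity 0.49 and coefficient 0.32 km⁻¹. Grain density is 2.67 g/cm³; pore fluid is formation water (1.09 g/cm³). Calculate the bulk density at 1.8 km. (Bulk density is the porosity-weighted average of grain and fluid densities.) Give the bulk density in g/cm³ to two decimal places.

2.23 g/cm³

Porosity at depth: phi = 0.49·exp(−0.32×1.8) = 0.49×0.5621 = 0.2754
Bulk density: ρ_b = (1−phi)ρ_g + phi·ρ_f = 0.7246×2.67 + 0.2754×1.09
       = 1.935 + 0.300 = 2.235 g/cm³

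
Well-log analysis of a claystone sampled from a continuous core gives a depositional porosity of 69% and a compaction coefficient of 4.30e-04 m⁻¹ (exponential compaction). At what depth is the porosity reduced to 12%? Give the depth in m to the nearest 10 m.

4070 m

Working in km (1 km = 1000 m; β in km⁻¹ = β in m⁻¹ × 1000):
Invert Athy's law: d = ln(n₀/n) / β
d = ln(0.69/0.12) / 0.43 = ln(5.75) / 0.43 = 1.7492 / 0.43 = 4.068 km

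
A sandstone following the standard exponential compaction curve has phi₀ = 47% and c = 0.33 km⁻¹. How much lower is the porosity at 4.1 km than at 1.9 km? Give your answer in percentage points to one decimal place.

13.0 percentage points

phi(1.9) = 0.47·e^(−0.33×1.9) = 0.2511
phi(4.1) = 0.47·e^(−0.33×4.1) = 0.1215
Δphi = 0.2511 − 0.1215 = 0.1296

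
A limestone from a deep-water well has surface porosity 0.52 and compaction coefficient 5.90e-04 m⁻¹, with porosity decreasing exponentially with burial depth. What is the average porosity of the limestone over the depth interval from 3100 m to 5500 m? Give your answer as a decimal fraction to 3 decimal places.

Working in km (1 km = 1000 m; β in km⁻¹ = β in m⁻¹ × 1000):
⟨phi⟩ = (1/(d₂−d₁)) ∫ phi₀ e^(−βd) dd = phi₀·(e^(−β·d₁) − e^(−β·d₂)) / (β·(d₂−d₁))
e^(−0.59×3.1) = 0.1606; e^(−0.59×5.5) = 0.0390
⟨phi⟩ = 0.52 × (0.1606 − 0.0390) / (0.59 × 2.4) = 0.52 × 0.0859 = 0.0447

0.045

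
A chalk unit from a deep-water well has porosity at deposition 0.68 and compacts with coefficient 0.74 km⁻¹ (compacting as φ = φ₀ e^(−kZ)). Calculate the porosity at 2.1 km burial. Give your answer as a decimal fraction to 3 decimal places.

0.144

φ = φ₀·exp(−k·Z) = 0.68 × exp(−0.74 × 2.1) = 0.68 × exp(−1.554)
  = 0.68 × 0.2114 = 0.1438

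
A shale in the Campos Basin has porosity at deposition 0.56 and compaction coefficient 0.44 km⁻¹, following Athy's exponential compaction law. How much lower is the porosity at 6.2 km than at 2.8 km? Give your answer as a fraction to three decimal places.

φ(2.8) = 0.56·e^(−0.44×2.8) = 0.1634
φ(6.2) = 0.56·e^(−0.44×6.2) = 0.0366
Δφ = 0.1634 − 0.0366 = 0.1268

0.127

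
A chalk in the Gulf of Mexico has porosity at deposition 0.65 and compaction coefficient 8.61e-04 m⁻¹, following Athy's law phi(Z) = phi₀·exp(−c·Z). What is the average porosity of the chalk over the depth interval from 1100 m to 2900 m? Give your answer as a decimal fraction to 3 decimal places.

0.128

Working in km (1 km = 1000 m; c in km⁻¹ = c in m⁻¹ × 1000):
⟨phi⟩ = (1/(Z₂−Z₁)) ∫ phi₀ e^(−cZ) dZ = phi₀·(e^(−c·Z₁) − e^(−c·Z₂)) / (c·(Z₂−Z₁))
e^(−0.861×1.1) = 0.3879; e^(−0.861×2.9) = 0.0823
⟨phi⟩ = 0.65 × (0.3879 − 0.0823) / (0.861 × 1.8) = 0.65 × 0.1971 = 0.1281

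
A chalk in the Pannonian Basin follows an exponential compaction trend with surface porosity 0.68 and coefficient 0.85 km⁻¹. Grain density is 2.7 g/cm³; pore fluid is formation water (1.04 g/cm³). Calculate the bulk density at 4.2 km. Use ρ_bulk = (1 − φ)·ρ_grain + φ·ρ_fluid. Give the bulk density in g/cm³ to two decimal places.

Porosity at depth: φ = 0.68·exp(−0.85×4.2) = 0.68×0.0282 = 0.0191
Bulk density: ρ_b = (1−φ)ρ_g + φ·ρ_f = 0.9809×2.7 + 0.0191×1.04
       = 2.648 + 0.020 = 2.668 g/cm³

2.67 g/cm³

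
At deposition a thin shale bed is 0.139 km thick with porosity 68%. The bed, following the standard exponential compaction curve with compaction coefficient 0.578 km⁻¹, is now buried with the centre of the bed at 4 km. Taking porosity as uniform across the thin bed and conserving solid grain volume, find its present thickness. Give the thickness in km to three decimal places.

Porosity at 4 km: n = 0.68·exp(−0.578×4) = 0.0674
Solid-volume conservation: h(1−n) = h₀(1−n₀) ⇒ h = h₀·(1−n₀)/(1−n)
h = 0.139 × (1 − 0.68)/(1 − 0.0674) = 0.139 × 0.3431 = 0.0477 km

0.048 km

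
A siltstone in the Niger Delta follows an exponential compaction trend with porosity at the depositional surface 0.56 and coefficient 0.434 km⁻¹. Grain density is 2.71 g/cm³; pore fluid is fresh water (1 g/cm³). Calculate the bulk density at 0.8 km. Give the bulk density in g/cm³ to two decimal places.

Porosity at depth: n = 0.56·exp(−0.434×0.8) = 0.56×0.7067 = 0.3957
Bulk density: ρ_b = (1−n)ρ_g + n·ρ_f = 0.6043×2.71 + 0.3957×1
       = 1.638 + 0.396 = 2.033 g/cm³

2.03 g/cm³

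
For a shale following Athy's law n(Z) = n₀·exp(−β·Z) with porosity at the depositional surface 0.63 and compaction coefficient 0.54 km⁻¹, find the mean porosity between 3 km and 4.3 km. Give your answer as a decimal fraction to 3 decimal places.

⟨n⟩ = (1/(Z₂−Z₁)) ∫ n₀ e^(−βZ) dZ = n₀·(e^(−β·Z₁) − e^(−β·Z₂)) / (β·(Z₂−Z₁))
e^(−0.54×3) = 0.1979; e^(−0.54×4.3) = 0.0981
⟨n⟩ = 0.63 × (0.1979 − 0.0981) / (0.54 × 1.3) = 0.63 × 0.1422 = 0.0896

0.090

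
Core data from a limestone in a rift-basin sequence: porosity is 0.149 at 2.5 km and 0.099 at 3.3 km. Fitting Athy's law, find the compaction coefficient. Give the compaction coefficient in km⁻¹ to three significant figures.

0.511 km⁻¹

Athy: phi(Z) = phi₀ e^(−cZ) ⇒ phi₁/phi₂ = e^{c(Z₂−Z₁)} ⇒ c = ln(phi₁/phi₂)/(Z₂−Z₁)
c = ln(0.149/0.099) / (3.3 − 2.5) = ln(1.505) / 0.8 = 0.4088 / 0.8 = 0.511 km⁻¹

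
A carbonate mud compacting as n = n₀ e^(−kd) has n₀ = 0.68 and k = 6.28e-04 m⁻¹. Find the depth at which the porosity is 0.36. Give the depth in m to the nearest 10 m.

1010 m

Working in km (1 km = 1000 m; k in km⁻¹ = k in m⁻¹ × 1000):
Invert Athy's law: d = ln(n₀/n) / k
d = ln(0.68/0.36) / 0.628 = ln(1.889) / 0.628 = 0.6360 / 0.628 = 1.013 km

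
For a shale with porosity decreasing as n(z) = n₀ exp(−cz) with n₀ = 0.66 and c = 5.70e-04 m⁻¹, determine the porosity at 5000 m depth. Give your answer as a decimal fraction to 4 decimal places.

Working in km (1 km = 1000 m; c in km⁻¹ = c in m⁻¹ × 1000):
n = n₀·exp(−c·z) = 0.66 × exp(−0.57 × 5) = 0.66 × exp(−2.85)
  = 0.66 × 0.0578 = 0.0382

0.0382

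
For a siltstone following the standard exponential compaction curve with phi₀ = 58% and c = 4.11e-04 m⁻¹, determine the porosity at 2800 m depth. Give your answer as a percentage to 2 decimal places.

18.35%

Working in km (1 km = 1000 m; c in km⁻¹ = c in m⁻¹ × 1000):
phi = phi₀·exp(−c·z) = 0.58 × exp(−0.411 × 2.8) = 0.58 × exp(−1.151)
  = 0.58 × 0.3164 = 0.1835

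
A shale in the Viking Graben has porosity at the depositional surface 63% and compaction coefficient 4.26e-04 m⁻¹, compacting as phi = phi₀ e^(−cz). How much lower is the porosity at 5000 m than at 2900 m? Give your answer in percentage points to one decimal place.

10.8 percentage points

Working in km (1 km = 1000 m; c in km⁻¹ = c in m⁻¹ × 1000):
phi(2.9) = 0.63·e^(−0.426×2.9) = 0.1832
phi(5) = 0.63·e^(−0.426×5) = 0.0749
Δphi = 0.1832 − 0.0749 = 0.1083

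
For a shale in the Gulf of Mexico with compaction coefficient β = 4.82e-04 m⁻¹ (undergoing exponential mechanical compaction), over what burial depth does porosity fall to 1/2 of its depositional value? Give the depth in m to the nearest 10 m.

Working in km (1 km = 1000 m; β in km⁻¹ = β in m⁻¹ × 1000):
φ/φ₀ = 1/2 ⇒ exp(−β·d) = 1/2 ⇒ d = ln(2) / β
d = 0.6931 / 0.482 = 1.438 km

1440 m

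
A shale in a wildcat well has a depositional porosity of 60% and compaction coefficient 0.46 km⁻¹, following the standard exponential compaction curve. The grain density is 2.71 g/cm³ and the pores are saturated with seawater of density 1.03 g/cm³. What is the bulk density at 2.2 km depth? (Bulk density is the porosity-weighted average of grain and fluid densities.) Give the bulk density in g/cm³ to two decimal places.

Porosity at depth: n = 0.6·exp(−0.46×2.2) = 0.6×0.3635 = 0.2181
Bulk density: ρ_b = (1−n)ρ_g + n·ρ_f = 0.7819×2.71 + 0.2181×1.03
       = 2.119 + 0.225 = 2.344 g/cm³

2.34 g/cm³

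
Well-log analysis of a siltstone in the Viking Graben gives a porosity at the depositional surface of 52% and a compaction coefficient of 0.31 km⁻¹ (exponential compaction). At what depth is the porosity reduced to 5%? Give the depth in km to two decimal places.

7.55 km

Invert Athy's law: z = ln(φ₀/φ) / β
z = ln(0.52/0.05) / 0.31 = ln(10.4) / 0.31 = 2.3418 / 0.31 = 7.554 km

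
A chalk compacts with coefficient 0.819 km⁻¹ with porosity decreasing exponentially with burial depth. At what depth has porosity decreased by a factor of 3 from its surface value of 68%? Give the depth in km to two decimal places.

phi/phi₀ = 1/3 ⇒ exp(−β·d) = 1/3 ⇒ d = ln(3) / β
d = 1.0986 / 0.819 = 1.341 km

1.34 km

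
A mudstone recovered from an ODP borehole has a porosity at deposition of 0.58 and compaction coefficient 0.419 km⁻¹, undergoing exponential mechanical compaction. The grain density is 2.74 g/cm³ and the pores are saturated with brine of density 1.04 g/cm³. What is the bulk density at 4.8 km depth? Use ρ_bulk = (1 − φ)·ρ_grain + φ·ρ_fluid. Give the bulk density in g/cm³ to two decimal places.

Porosity at depth: φ = 0.58·exp(−0.419×4.8) = 0.58×0.1338 = 0.0776
Bulk density: ρ_b = (1−φ)ρ_g + φ·ρ_f = 0.9224×2.74 + 0.0776×1.04
       = 2.527 + 0.081 = 2.608 g/cm³

2.61 g/cm³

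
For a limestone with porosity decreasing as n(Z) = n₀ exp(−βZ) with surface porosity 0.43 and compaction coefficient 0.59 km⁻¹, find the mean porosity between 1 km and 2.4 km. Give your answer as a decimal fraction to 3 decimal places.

⟨n⟩ = (1/(Z₂−Z₁)) ∫ n₀ e^(−βZ) dZ = n₀·(e^(−β·Z₁) − e^(−β·Z₂)) / (β·(Z₂−Z₁))
e^(−0.59×1) = 0.5543; e^(−0.59×2.4) = 0.2427
⟨n⟩ = 0.43 × (0.5543 − 0.2427) / (0.59 × 1.4) = 0.43 × 0.3773 = 0.1622

0.162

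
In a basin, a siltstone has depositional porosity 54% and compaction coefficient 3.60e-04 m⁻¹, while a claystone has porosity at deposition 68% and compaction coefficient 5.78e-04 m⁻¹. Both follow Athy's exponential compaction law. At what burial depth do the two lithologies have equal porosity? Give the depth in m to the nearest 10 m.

1060 m

Working in km (1 km = 1000 m; β in km⁻¹ = β in m⁻¹ × 1000):
Set φ₀ₐ e^(−βₐd) = φ₀ᵦ e^(−βᵦd) ⇒ ln(φ₀ₐ/φ₀ᵦ) = (βₐ − βᵦ)·d
d = ln(0.54/0.68) / (0.36 − 0.578) = -0.2305 / -0.218 = 1.057 km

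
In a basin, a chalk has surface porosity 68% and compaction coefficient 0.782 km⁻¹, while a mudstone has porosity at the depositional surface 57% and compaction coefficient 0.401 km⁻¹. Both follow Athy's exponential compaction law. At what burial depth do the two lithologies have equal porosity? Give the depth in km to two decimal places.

Set n₀ₐ e^(−kₐZ) = n₀ᵦ e^(−kᵦZ) ⇒ ln(n₀ₐ/n₀ᵦ) = (kₐ − kᵦ)·Z
Z = ln(0.68/0.57) / (0.782 − 0.401) = 0.1765 / 0.381 = 0.463 km

0.46 km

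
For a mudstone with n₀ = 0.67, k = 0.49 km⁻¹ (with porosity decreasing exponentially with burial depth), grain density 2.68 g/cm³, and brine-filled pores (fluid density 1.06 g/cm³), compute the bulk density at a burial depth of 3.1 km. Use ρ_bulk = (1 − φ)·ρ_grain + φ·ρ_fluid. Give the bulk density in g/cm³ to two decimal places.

2.44 g/cm³

Porosity at depth: n = 0.67·exp(−0.49×3.1) = 0.67×0.2189 = 0.1467
Bulk density: ρ_b = (1−n)ρ_g + n·ρ_f = 0.8533×2.68 + 0.1467×1.06
       = 2.287 + 0.155 = 2.442 g/cm³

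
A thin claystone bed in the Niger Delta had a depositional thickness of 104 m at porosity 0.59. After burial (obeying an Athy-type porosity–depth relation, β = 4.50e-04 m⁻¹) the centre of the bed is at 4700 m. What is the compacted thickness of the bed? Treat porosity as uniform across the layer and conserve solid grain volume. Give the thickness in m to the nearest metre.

Working in km (1 km = 1000 m; β in km⁻¹ = β in m⁻¹ × 1000):
Porosity at 4.7 km: φ = 0.59·exp(−0.45×4.7) = 0.0712
Solid-volume conservation: h(1−φ) = h₀(1−φ₀) ⇒ h = h₀·(1−φ₀)/(1−φ)
h = 0.104 × (1 − 0.59)/(1 − 0.0712) = 0.104 × 0.4414 = 0.0459 km

46 m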